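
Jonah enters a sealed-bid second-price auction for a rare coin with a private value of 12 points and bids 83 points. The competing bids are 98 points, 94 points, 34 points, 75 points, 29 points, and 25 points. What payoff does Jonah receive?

Jonah's payoff: 0 points.

Highest competing bid: 98 points.
Jonah's bid 83 points is not the highest, so Jonah loses, pays nothing, and earns zero payoff.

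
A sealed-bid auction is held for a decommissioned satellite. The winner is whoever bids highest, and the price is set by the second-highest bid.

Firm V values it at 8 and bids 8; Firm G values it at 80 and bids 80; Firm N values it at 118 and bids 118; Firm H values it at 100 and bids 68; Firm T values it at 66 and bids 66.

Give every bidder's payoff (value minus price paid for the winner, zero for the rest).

Ordered from highest: Firm N 118, then Firm G 80, then Firm H 68, then Firm T 66, then Firm V 8.
Firm N has the top bid and wins; the price is the second-highest bid, 80.
Firm N's payoff = 118 − 80 = 38. All other bidders lose, so their payoff is 0.

Payoffs: Firm V 0, Firm G 0, Firm N 38, Firm H 0, Firm T 0.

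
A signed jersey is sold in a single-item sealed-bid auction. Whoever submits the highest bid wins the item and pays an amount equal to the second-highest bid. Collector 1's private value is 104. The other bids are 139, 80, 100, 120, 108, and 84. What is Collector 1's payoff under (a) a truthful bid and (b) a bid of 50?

The highest competing bid is 139.
Bidding truthfully at 104: the top bid is 139 (a rival), so Collector 1 loses. Payoff = 0.
Bidding 50: the top bid is 139 (a rival), so Collector 1 loses. Payoff = 0.
The bid only affects whether you win, not the price — here both bids land on the same side of the top rival bid, so the deviation is payoff-neutral.

(a) 0  (b) 0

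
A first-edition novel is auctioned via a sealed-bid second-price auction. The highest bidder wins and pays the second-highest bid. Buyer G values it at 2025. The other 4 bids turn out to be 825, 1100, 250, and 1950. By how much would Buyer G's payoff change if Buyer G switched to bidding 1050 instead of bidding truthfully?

Payoff change: -75.

The highest competing bid is 1950.
Bidding truthfully at 2025: Buyer G has the top bid, wins, and pays the second-highest bid 1950. Payoff = 2025 − 1950 = 75.
Bidding 1050: the top bid is 1950 (a rival), so Buyer G loses. Payoff = 0.
Change = 0 − 75 = -75.
Deviating from a truthful bid can only lose payoff in a second-price auction — never gain.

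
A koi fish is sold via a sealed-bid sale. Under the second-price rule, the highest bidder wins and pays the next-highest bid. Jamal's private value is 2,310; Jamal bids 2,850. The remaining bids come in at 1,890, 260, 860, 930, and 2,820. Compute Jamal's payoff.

Highest competing bid: 2,820.
Jamal's bid 2,850 is the highest overall, so Jamal wins and pays the second-highest bid, 2,820.
Payoff = value − price = 2,310 − 2,820 = -510.
Overbidding won the item at a price above value — truthful bidding would have avoided this loss.

Payoff = -510.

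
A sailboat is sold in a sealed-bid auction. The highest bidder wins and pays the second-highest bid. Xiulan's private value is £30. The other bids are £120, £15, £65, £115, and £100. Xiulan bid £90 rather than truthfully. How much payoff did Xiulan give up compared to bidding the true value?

Payoff forgone: £0.

The highest competing bid is £120.
Bidding truthfully at £30: the top bid is £120 (a rival), so Xiulan loses. Payoff = £0.
Bidding £90: the top bid is £120 (a rival), so Xiulan loses. Payoff = £0.
Regret = truthful payoff − actual payoff = £0 − £0 = £0.
The bid only affects whether you win, not the price — here both bids land on the same side of the top rival bid, so the deviation is payoff-neutral.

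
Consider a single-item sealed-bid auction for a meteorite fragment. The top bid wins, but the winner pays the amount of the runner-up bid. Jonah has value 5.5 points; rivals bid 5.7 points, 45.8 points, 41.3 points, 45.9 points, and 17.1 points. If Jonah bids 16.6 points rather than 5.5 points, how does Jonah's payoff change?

Change in payoff: 0.0 points.

The highest competing bid is 45.9 points.
Bidding truthfully at 5.5 points: the top bid is 45.9 points (a rival), so Jonah loses. Payoff = 0.0 points.
Bidding 16.6 points: the top bid is 45.9 points (a rival), so Jonah loses. Payoff = 0.0 points.
Change = 0.0 points − 0.0 points = 0.0 points.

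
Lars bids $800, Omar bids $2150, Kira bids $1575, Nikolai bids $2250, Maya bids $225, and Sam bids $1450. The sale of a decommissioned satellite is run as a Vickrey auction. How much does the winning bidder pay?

$2150

Ranking the bids: Nikolai $2250 > Omar $2150 > Kira $1575 > Sam $1450 > Lars $800 > Maya $225.
Nikolai has the highest bid, so Nikolai wins.
The second-highest bid is $2150, so that is what Nikolai pays.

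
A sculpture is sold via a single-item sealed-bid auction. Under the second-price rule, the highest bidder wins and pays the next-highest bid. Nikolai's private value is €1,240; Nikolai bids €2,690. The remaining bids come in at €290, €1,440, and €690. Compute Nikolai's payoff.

Highest competing bid: €1,440.
Nikolai's bid €2,690 is the highest overall, so Nikolai wins and pays the second-highest bid, €1,440.
Payoff = value − price = €1,240 − €1,440 = -€200.
Overbidding won the item at a price above value — truthful bidding would have avoided this loss.

Payoff = -€200.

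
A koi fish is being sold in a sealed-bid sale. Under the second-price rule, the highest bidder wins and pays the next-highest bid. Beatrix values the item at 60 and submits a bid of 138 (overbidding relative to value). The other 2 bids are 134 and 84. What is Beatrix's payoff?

Payoff = -74.

Highest competing bid: 134.
Beatrix's bid 138 is the highest overall, so Beatrix wins and pays the second-highest bid, 134.
Payoff = value − price = 60 − 134 = -74.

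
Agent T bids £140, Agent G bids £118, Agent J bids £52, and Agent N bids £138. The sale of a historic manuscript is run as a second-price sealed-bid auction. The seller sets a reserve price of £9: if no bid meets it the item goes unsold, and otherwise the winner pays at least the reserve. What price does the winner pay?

Bids in descending order: Agent T £140 > Agent N £138 > Agent G £118 > Agent J £52.
Agent T has the highest bid, so Agent T wins.
The second-highest bid is £138, which exceeds the reserve, so that sets the price.

Price paid: £138.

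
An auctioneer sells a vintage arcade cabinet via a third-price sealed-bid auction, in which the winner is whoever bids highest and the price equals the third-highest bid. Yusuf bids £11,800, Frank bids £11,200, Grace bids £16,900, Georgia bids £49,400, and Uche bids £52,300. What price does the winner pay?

The winner pays £16,900.

Sorted high to low: Uche £52,300; Georgia £49,400; Grace £16,900; Yusuf £11,800; Frank £11,200.
Uche is the highest bidder, so Uche wins.
Under the third-price rule, the price is the third-highest bid: £16,900.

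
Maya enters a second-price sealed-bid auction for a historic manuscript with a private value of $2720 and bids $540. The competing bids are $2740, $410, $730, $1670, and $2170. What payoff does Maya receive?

Highest competing bid: $2740.
Maya's bid $540 is not the highest, so Maya loses, pays nothing, and earns zero payoff.

Maya's payoff: $0.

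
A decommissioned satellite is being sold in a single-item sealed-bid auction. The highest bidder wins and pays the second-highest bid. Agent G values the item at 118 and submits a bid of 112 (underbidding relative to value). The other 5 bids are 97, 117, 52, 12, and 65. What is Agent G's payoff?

Payoff = 0.

Highest competing bid: 117.
Agent G's bid 112 is not the highest, so Agent G loses, pays nothing, and earns zero payoff.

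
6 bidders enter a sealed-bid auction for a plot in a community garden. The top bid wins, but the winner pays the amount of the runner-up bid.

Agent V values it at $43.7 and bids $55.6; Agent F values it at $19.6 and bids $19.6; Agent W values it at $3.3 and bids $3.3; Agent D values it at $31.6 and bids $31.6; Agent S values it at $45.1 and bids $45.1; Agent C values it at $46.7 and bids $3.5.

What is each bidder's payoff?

Ranking the bids: Agent V $55.6; Agent S $45.1; Agent D $31.6; Agent F $19.6; Agent C $3.5; Agent W $3.3.
Agent V has the top bid and wins; the price is the second-highest bid, $45.1.
Agent V's payoff = $43.7 − $45.1 = -$1.4. All other bidders lose, so their payoff is 0.

Agent V -$1.4, Agent F $0.0, Agent W $0.0, Agent D $0.0, Agent S $0.0, Agent C $0.0.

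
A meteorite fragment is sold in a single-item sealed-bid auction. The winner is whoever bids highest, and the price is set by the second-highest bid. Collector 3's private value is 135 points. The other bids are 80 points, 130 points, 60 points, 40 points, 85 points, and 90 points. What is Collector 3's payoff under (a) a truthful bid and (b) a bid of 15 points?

The highest competing bid is 130 points.
Bidding truthfully at 135 points: Collector 3 has the top bid, wins, and pays the second-highest bid 130 points. Payoff = 135 points − 130 points = 5 points.
Bidding 15 points: the top bid is 130 points (a rival), so Collector 3 loses. Payoff = 0 points.
This is the dominant-strategy logic: truthful bidding weakly beats any alternative.

Truthful: 5 points; alternative: 0 points.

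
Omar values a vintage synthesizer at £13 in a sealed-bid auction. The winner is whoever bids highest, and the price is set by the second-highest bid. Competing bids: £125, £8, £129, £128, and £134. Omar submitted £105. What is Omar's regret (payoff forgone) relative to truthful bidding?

Payoff forgone: £0.

The highest competing bid is £134.
Bidding truthfully at £13: the top bid is £134 (a rival), so Omar loses. Payoff = £0.
Bidding £105: the top bid is £134 (a rival), so Omar loses. Payoff = £0.
Regret = truthful payoff − actual payoff = £0 − £0 = £0.
The bid only affects whether you win, not the price — here both bids land on the same side of the top rival bid, so the deviation is payoff-neutral.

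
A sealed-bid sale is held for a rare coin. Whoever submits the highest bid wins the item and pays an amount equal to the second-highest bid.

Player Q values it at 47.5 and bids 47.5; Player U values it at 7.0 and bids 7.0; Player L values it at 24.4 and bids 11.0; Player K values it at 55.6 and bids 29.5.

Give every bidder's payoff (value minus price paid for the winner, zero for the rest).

Payoffs: Player Q 18.0, Player U 0.0, Player L 0.0, Player K 0.0.

Sorted high to low: Player Q 47.5; Player K 29.5; Player L 11.0; Player U 7.0.
Player Q has the top bid and wins; the price is the second-highest bid, 29.5.
Player Q's payoff = 47.5 − 29.5 = 18.0. All other bidders lose, so their payoff is 0.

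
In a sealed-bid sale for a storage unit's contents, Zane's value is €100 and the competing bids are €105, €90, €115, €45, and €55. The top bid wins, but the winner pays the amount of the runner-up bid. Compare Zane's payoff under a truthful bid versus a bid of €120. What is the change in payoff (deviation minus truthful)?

Change in payoff: -€15.

The highest competing bid is €115.
Bidding truthfully at €100: the top bid is €115 (a rival), so Zane loses. Payoff = €0.
Bidding €120: Zane has the top bid, wins, and pays the second-highest bid €115. Payoff = €100 − €115 = -€15.
Change = -€15 − €0 = -€15.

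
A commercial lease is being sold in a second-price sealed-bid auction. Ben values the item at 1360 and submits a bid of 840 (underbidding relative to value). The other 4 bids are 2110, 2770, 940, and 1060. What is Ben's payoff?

Highest competing bid: 2770.
Ben's bid 840 is not the highest, so Ben loses, pays nothing, and earns zero payoff.

0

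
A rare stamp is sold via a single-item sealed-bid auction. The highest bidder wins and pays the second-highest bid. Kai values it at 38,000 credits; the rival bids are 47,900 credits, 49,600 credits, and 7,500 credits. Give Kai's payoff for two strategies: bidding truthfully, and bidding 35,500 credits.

The highest competing bid is 49,600 credits.
Bidding truthfully at 38,000 credits: the top bid is 49,600 credits (a rival), so Kai loses. Payoff = 0 credits.
Bidding 35,500 credits: the top bid is 49,600 credits (a rival), so Kai loses. Payoff = 0 credits.

(a) 0 credits  (b) 0 credits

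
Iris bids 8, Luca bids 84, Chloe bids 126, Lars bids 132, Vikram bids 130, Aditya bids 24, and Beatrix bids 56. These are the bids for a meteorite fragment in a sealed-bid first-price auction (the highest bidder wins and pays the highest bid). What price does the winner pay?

The winner pays 132.

Bids in descending order: Lars 132, then Vikram 130, then Chloe 126, then Luca 84, then Beatrix 56, then Aditya 24, then Iris 8.
Lars is the highest bidder, so Lars wins.
Under the first-price rule, the price is the highest bid: 132.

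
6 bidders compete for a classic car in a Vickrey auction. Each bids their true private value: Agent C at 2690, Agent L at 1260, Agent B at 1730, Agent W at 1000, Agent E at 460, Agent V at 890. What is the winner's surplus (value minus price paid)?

Ordered from highest: Agent C 2690 > Agent B 1730 > Agent L 1260 > Agent W 1000 > Agent V 890 > Agent E 460.
Agent C wins with the top bid and pays the second-highest, 1730.
Surplus = 2690 − 1730 = 960.

960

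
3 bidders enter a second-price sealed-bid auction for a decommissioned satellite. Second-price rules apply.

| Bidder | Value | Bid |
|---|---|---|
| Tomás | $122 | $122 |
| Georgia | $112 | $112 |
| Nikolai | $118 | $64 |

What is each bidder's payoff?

Ranking the bids: Tomás $122 > Georgia $112 > Nikolai $64.
Tomás has the top bid and wins; the price is the second-highest bid, $112.
Tomás's payoff = $122 − $112 = $10. All other bidders lose, so their payoff is 0.

Tomás $10, Georgia $0, Nikolai $0.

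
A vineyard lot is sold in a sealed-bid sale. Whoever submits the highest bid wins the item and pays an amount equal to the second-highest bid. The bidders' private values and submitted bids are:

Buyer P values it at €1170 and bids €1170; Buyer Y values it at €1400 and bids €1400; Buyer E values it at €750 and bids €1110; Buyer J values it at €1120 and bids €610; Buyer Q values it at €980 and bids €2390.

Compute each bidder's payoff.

Ranking the bids: Buyer Q €2390 > Buyer Y €1400 > Buyer P €1170 > Buyer E €1110 > Buyer J €610.
Buyer Q has the top bid and wins; the price is the second-highest bid, €1400.
Buyer Q's payoff = €980 − €1400 = -€420. All other bidders lose, so their payoff is 0.

Payoffs: Buyer P €0, Buyer Y €0, Buyer E €0, Buyer J €0, Buyer Q -€420.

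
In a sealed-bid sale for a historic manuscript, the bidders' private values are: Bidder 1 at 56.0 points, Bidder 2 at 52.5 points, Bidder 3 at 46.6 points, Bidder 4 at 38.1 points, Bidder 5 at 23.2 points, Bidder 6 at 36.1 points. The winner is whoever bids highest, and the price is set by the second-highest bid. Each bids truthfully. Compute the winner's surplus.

Surplus = 3.5 points.

Ranking the bids: Bidder 1 56.0 points; Bidder 2 52.5 points; Bidder 3 46.6 points; Bidder 4 38.1 points; Bidder 6 36.1 points; Bidder 5 23.2 points.
Bidder 1 wins with the top bid and pays the second-highest, 52.5 points.
Surplus = 56.0 points − 52.5 points = 3.5 points.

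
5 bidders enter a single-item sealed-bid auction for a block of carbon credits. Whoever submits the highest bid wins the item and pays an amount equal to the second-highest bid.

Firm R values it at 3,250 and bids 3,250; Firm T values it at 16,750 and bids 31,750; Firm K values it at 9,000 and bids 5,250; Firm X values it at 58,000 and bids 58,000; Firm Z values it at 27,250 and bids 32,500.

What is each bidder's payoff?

Payoffs: Firm R 0, Firm T 0, Firm K 0, Firm X 25,500, Firm Z 0.

Sorted high to low: Firm X 58,000; Firm Z 32,500; Firm T 31,750; Firm K 5,250; Firm R 3,250.
Firm X has the top bid and wins; the price is the second-highest bid, 32,500.
Firm X's payoff = 58,000 − 32,500 = 25,500. All other bidders lose, so their payoff is 0.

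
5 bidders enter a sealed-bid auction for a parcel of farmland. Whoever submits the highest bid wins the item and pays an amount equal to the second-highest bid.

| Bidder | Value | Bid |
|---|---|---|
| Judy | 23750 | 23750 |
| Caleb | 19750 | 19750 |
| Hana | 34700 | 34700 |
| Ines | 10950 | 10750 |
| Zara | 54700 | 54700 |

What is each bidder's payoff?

Ordered from highest: Zara 54700, then Hana 34700, then Judy 23750, then Caleb 19750, then Ines 10750.
Zara has the top bid and wins; the price is the second-highest bid, 34700.
Zara's payoff = 54700 − 34700 = 20000. All other bidders lose, so their payoff is 0.

Judy 0, Caleb 0, Hana 0, Ines 0, Zara 20000.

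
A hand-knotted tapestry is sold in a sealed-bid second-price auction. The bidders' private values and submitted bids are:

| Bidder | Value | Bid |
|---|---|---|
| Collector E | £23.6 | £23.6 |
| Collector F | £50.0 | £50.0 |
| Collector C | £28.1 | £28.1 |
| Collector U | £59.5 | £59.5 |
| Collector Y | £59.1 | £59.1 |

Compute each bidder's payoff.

Collector E £0.0, Collector F £0.0, Collector C £0.0, Collector U £0.4, Collector Y £0.0.

Bids in descending order: Collector U £59.5, then Collector Y £59.1, then Collector F £50.0, then Collector C £28.1, then Collector E £23.6.
Collector U has the top bid and wins; the price is the second-highest bid, £59.1.
Collector U's payoff = £59.5 − £59.1 = £0.4. All other bidders lose, so their payoff is 0.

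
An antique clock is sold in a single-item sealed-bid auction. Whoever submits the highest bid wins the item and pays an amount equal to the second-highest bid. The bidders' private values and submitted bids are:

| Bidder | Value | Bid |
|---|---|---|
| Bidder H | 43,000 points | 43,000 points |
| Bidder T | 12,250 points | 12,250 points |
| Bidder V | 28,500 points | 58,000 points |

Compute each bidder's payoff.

Bids in descending order: Bidder V 58,000 points > Bidder H 43,000 points > Bidder T 12,250 points.
Bidder V has the top bid and wins; the price is the second-highest bid, 43,000 points.
Bidder V's payoff = 28,500 points − 43,000 points = -14,500 points. All other bidders lose, so their payoff is 0.

Bidder H 0 points, Bidder T 0 points, Bidder V -14,500 points.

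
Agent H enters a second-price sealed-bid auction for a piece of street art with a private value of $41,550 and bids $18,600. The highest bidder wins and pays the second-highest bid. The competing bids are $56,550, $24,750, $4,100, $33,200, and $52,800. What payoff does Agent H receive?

Highest competing bid: $56,550.
Agent H's bid $18,600 is not the highest, so Agent H loses, pays nothing, and earns zero payoff.

Payoff = $0.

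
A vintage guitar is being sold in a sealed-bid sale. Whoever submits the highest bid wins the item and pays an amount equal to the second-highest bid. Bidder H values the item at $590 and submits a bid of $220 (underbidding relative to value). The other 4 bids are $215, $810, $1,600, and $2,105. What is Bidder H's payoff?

Bidder H's payoff: $0.

Highest competing bid: $2,105.
Bidder H's bid $220 is not the highest, so Bidder H loses, pays nothing, and earns zero payoff.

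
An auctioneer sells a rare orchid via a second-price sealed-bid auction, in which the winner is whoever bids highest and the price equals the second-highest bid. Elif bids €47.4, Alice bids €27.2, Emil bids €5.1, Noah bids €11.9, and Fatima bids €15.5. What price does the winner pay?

Price paid: €27.2.

Ranking the bids: Elif €47.4; Alice €27.2; Fatima €15.5; Noah €11.9; Emil €5.1.
Elif is the highest bidder, so Elif wins.
Under the second-price rule, the price is the second-highest bid: €27.2.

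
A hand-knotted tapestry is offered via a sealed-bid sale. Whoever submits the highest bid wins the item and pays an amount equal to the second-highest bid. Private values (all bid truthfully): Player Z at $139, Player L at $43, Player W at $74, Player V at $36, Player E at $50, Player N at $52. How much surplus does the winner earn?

Sorted high to low: Player Z $139 > Player W $74 > Player N $52 > Player E $50 > Player L $43 > Player V $36.
Player Z wins with the top bid and pays the second-highest, $74.
Surplus = $139 − $74 = $65.

Surplus = $65.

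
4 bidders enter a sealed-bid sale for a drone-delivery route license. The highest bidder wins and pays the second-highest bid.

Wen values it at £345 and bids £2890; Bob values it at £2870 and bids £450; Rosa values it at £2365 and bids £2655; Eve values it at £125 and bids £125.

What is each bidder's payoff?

Wen -£2310, Bob £0, Rosa £0, Eve £0.

Sorted high to low: Wen £2890, then Rosa £2655, then Bob £450, then Eve £125.
Wen has the top bid and wins; the price is the second-highest bid, £2655.
Wen's payoff = £345 − £2655 = -£2310. All other bidders lose, so their payoff is 0.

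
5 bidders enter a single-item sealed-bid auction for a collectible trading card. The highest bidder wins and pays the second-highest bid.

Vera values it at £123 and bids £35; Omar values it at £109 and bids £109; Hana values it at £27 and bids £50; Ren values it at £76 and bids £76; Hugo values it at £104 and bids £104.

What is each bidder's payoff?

Payoffs: Vera £0, Omar £5, Hana £0, Ren £0, Hugo £0.

Ranking the bids: Omar £109; Hugo £104; Ren £76; Hana £50; Vera £35.
Omar has the top bid and wins; the price is the second-highest bid, £104.
Omar's payoff = £109 − £104 = £5. All other bidders lose, so their payoff is 0.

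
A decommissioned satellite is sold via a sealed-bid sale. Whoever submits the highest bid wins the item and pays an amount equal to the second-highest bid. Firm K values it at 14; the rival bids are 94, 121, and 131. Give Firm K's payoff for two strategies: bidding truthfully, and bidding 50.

(a) 0  (b) 0

The highest competing bid is 131.
Bidding truthfully at 14: the top bid is 131 (a rival), so Firm K loses. Payoff = 0.
Bidding 50: the top bid is 131 (a rival), so Firm K loses. Payoff = 0.
The bid only affects whether you win, not the price — here both bids land on the same side of the top rival bid, so the deviation is payoff-neutral.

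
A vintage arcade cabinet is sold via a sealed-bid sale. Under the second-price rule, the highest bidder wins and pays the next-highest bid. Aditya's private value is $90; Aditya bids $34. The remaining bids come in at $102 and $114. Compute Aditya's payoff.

Highest competing bid: $114.
Aditya's bid $34 is not the highest, so Aditya loses, pays nothing, and earns zero payoff.

Aditya's payoff: $0.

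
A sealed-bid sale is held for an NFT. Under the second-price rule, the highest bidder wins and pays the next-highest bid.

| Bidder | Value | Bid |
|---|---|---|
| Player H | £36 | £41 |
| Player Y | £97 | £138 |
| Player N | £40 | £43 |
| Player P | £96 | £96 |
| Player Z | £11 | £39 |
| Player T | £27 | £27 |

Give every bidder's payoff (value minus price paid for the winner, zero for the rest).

Bids in descending order: Player Y £138 > Player P £96 > Player N £43 > Player H £41 > Player Z £39 > Player T £27.
Player Y has the top bid and wins; the price is the second-highest bid, £96.
Player Y's payoff = £97 − £96 = £1. All other bidders lose, so their payoff is 0.

Player H £0, Player Y £1, Player N £0, Player P £0, Player Z £0, Player T £0.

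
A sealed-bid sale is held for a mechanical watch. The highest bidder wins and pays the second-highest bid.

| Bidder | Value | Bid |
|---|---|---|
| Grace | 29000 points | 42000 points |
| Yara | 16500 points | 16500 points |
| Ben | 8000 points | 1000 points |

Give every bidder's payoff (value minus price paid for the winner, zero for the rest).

Grace 12500 points, Yara 0 points, Ben 0 points.

Bids in descending order: Grace 42000 points; Yara 16500 points; Ben 1000 points.
Grace has the top bid and wins; the price is the second-highest bid, 16500 points.
Grace's payoff = 29000 points − 16500 points = 12500 points. All other bidders lose, so their payoff is 0.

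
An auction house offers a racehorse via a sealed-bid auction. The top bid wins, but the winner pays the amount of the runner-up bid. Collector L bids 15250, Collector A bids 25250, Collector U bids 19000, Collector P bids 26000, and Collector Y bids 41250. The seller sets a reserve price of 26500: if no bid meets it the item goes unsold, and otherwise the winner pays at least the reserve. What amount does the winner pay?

Sorted high to low: Collector Y 41250 > Collector P 26000 > Collector A 25250 > Collector U 19000 > Collector L 15250.
Collector Y has the highest bid, so Collector Y wins.
The second-highest bid is 26000, but the reserve 26500 is higher, so the price is the reserve.

26500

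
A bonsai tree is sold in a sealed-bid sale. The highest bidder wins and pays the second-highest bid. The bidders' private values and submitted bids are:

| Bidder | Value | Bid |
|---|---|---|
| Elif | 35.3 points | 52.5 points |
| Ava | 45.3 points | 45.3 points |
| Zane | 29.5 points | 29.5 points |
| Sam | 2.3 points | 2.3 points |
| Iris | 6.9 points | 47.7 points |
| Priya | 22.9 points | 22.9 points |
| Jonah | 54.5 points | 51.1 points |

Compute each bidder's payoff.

Payoffs: Elif -15.8 points, Ava 0.0 points, Zane 0.0 points, Sam 0.0 points, Iris 0.0 points, Priya 0.0 points, Jonah 0.0 points.

Sorted high to low: Elif 52.5 points; Jonah 51.1 points; Iris 47.7 points; Ava 45.3 points; Zane 29.5 points; Priya 22.9 points; Sam 2.3 points.
Elif has the top bid and wins; the price is the second-highest bid, 51.1 points.
Elif's payoff = 35.3 points − 51.1 points = -15.8 points. All other bidders lose, so their payoff is 0.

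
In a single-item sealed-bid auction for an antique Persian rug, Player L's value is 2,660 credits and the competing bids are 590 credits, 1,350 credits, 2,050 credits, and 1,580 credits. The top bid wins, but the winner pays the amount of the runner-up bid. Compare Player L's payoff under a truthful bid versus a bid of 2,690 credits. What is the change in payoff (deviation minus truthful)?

0 credits

The highest competing bid is 2,050 credits.
Bidding truthfully at 2,660 credits: Player L has the top bid, wins, and pays the second-highest bid 2,050 credits. Payoff = 2,660 credits − 2,050 credits = 610 credits.
Bidding 2,690 credits: Player L has the top bid, wins, and pays the second-highest bid 2,050 credits. Payoff = 2,660 credits − 2,050 credits = 610 credits.
Change = 610 credits − 610 credits = 0 credits.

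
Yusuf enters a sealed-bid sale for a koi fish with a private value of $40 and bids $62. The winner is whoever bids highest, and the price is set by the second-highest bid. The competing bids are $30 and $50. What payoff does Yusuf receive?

Highest competing bid: $50.
Yusuf's bid $62 is the highest overall, so Yusuf wins and pays the second-highest bid, $50.
Payoff = value − price = $40 − $50 = -$10.

Payoff = -$10.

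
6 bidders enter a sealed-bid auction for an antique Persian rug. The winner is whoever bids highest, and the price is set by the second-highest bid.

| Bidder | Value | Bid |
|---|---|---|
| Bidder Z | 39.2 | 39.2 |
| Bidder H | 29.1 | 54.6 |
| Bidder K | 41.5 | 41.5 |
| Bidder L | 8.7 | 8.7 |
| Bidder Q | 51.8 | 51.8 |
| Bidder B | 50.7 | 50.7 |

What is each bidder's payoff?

Payoffs: Bidder Z 0.0, Bidder H -22.7, Bidder K 0.0, Bidder L 0.0, Bidder Q 0.0, Bidder B 0.0.

Bids in descending order: Bidder H 54.6 > Bidder Q 51.8 > Bidder B 50.7 > Bidder K 41.5 > Bidder Z 39.2 > Bidder L 8.7.
Bidder H has the top bid and wins; the price is the second-highest bid, 51.8.
Bidder H's payoff = 29.1 − 51.8 = -22.7. All other bidders lose, so their payoff is 0.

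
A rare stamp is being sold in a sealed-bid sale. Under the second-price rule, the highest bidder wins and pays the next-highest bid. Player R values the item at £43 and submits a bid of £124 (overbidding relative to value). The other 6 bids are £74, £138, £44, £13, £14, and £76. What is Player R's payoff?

Payoff = £0.

Highest competing bid: £138.
Player R's bid £124 is not the highest, so Player R loses, pays nothing, and earns zero payoff.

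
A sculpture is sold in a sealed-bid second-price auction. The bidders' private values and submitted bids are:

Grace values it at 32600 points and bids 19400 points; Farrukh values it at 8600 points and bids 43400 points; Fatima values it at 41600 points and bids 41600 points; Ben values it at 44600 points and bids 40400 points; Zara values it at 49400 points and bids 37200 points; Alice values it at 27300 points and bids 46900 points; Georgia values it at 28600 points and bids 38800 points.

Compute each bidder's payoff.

Ranking the bids: Alice 46900 points; Farrukh 43400 points; Fatima 41600 points; Ben 40400 points; Georgia 38800 points; Zara 37200 points; Grace 19400 points.
Alice has the top bid and wins; the price is the second-highest bid, 43400 points.
Alice's payoff = 27300 points − 43400 points = -16100 points. All other bidders lose, so their payoff is 0.

Payoffs: Grace 0 points, Farrukh 0 points, Fatima 0 points, Ben 0 points, Zara 0 points, Alice -16100 points, Georgia 0 points.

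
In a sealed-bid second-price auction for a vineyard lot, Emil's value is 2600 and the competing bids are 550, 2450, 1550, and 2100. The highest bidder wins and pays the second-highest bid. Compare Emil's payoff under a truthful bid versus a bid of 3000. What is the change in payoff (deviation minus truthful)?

The highest competing bid is 2450.
Bidding truthfully at 2600: Emil has the top bid, wins, and pays the second-highest bid 2450. Payoff = 2600 − 2450 = 150.
Bidding 3000: Emil has the top bid, wins, and pays the second-highest bid 2450. Payoff = 2600 − 2450 = 150.
Change = 150 − 150 = 0.
The bid only affects whether you win, not the price — here both bids land on the same side of the top rival bid, so the deviation is payoff-neutral.

Payoff change: 0.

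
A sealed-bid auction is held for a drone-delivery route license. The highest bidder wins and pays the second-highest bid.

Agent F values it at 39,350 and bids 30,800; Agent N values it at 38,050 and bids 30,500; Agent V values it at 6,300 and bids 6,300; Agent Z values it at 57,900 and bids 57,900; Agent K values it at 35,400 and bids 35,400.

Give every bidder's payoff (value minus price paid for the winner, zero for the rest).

Ordered from highest: Agent Z 57,900; Agent K 35,400; Agent F 30,800; Agent N 30,500; Agent V 6,300.
Agent Z has the top bid and wins; the price is the second-highest bid, 35,400.
Agent Z's payoff = 57,900 − 35,400 = 22,500. All other bidders lose, so their payoff is 0.

Agent F 0, Agent N 0, Agent V 0, Agent Z 22,500, Agent K 0.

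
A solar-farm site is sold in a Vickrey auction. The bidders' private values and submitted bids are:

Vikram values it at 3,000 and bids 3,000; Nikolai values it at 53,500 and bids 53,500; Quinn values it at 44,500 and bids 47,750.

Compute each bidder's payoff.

Vikram 0, Nikolai 5,750, Quinn 0.

Ordered from highest: Nikolai 53,500 > Quinn 47,750 > Vikram 3,000.
Nikolai has the top bid and wins; the price is the second-highest bid, 47,750.
Nikolai's payoff = 53,500 − 47,750 = 5,750. All other bidders lose, so their payoff is 0.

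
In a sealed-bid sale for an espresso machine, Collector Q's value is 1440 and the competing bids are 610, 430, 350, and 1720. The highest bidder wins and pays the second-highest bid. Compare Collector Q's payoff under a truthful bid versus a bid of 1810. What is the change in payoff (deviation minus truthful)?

-280

The highest competing bid is 1720.
Bidding truthfully at 1440: the top bid is 1720 (a rival), so Collector Q loses. Payoff = 0.
Bidding 1810: Collector Q has the top bid, wins, and pays the second-highest bid 1720. Payoff = 1440 − 1720 = -280.
Change = -280 − 0 = -280.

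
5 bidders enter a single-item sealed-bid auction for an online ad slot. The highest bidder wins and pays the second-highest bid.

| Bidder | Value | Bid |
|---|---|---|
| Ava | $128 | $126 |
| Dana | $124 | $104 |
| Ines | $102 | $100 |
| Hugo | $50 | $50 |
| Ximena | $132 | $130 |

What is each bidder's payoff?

Payoffs: Ava $0, Dana $0, Ines $0, Hugo $0, Ximena $6.

Ranking the bids: Ximena $130; Ava $126; Dana $104; Ines $100; Hugo $50.
Ximena has the top bid and wins; the price is the second-highest bid, $126.
Ximena's payoff = $132 − $126 = $6. All other bidders lose, so their payoff is 0.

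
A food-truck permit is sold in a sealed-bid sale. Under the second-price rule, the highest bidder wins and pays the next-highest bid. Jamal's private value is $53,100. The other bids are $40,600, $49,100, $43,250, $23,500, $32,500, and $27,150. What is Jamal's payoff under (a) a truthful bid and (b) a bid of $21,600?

Truthful: $4,000; alternative: $0.

The highest competing bid is $49,100.
Bidding truthfully at $53,100: Jamal has the top bid, wins, and pays the second-highest bid $49,100. Payoff = $53,100 − $49,100 = $4,000.
Bidding $21,600: the top bid is $49,100 (a rival), so Jamal loses. Payoff = $0.
This is the dominant-strategy logic: truthful bidding weakly beats any alternative.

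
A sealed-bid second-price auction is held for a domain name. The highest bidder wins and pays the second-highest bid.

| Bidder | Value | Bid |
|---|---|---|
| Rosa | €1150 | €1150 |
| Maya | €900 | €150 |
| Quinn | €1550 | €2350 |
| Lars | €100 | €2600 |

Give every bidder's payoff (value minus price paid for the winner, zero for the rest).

Ordered from highest: Lars €2600; Quinn €2350; Rosa €1150; Maya €150.
Lars has the top bid and wins; the price is the second-highest bid, €2350.
Lars's payoff = €100 − €2350 = -€2250. All other bidders lose, so their payoff is 0.

Rosa €0, Maya €0, Quinn €0, Lars -€2250.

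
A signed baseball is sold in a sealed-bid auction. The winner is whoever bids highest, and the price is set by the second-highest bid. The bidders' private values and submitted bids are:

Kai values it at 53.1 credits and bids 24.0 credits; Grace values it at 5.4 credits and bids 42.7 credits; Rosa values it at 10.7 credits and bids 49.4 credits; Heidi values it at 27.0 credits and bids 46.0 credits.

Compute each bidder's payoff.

Kai 0.0 credits, Grace 0.0 credits, Rosa -35.3 credits, Heidi 0.0 credits.

Bids in descending order: Rosa 49.4 credits, then Heidi 46.0 credits, then Grace 42.7 credits, then Kai 24.0 credits.
Rosa has the top bid and wins; the price is the second-highest bid, 46.0 credits.
Rosa's payoff = 10.7 credits − 46.0 credits = -35.3 credits. All other bidders lose, so their payoff is 0.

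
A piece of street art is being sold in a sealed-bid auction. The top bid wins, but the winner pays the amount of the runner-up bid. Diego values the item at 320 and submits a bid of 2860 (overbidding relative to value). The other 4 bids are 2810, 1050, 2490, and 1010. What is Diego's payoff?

-2490

Highest competing bid: 2810.
Diego's bid 2860 is the highest overall, so Diego wins and pays the second-highest bid, 2810.
Payoff = value − price = 320 − 2810 = -2490.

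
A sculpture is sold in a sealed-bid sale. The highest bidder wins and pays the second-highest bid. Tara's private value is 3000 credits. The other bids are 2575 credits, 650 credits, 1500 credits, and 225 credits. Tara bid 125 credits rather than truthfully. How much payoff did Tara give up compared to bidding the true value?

The highest competing bid is 2575 credits.
Bidding truthfully at 3000 credits: Tara has the top bid, wins, and pays the second-highest bid 2575 credits. Payoff = 3000 credits − 2575 credits = 425 credits.
Bidding 125 credits: the top bid is 2575 credits (a rival), so Tara loses. Payoff = 0 credits.
Regret = truthful payoff − actual payoff = 425 credits − 0 credits = 425 credits.

425 credits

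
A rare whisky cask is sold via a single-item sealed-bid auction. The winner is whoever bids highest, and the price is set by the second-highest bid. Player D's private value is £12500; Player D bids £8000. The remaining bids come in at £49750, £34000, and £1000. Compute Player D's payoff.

Payoff = £0.

Highest competing bid: £49750.
Player D's bid £8000 is not the highest, so Player D loses, pays nothing, and earns zero payoff.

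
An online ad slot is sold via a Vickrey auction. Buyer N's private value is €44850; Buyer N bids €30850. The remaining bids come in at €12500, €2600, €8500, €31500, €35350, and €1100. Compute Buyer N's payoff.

Highest competing bid: €35350.
Buyer N's bid €30850 is not the highest, so Buyer N loses, pays nothing, and earns zero payoff.

Buyer N's payoff: €0.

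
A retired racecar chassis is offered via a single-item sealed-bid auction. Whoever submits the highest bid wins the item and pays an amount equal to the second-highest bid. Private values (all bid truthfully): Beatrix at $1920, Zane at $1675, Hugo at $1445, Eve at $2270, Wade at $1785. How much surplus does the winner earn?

$350

Bids in descending order: Eve $2270; Beatrix $1920; Wade $1785; Zane $1675; Hugo $1445.
Eve wins with the top bid and pays the second-highest, $1920.
Surplus = $2270 − $1920 = $350.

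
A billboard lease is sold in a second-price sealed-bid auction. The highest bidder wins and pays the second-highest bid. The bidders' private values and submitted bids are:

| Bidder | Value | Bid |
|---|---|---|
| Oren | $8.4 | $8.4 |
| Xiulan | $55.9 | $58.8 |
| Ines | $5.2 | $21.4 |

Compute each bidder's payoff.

Sorted high to low: Xiulan $58.8, then Ines $21.4, then Oren $8.4.
Xiulan has the top bid and wins; the price is the second-highest bid, $21.4.
Xiulan's payoff = $55.9 − $21.4 = $34.5. All other bidders lose, so their payoff is 0.

Payoffs: Oren $0.0, Xiulan $34.5, Ines $0.0.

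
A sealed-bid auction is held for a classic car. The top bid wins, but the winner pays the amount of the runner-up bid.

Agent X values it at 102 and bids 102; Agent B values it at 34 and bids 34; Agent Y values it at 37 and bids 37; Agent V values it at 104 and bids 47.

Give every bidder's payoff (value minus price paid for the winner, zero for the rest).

Agent X 55, Agent B 0, Agent Y 0, Agent V 0.

Sorted high to low: Agent X 102, then Agent V 47, then Agent Y 37, then Agent B 34.
Agent X has the top bid and wins; the price is the second-highest bid, 47.
Agent X's payoff = 102 − 47 = 55. All other bidders lose, so their payoff is 0.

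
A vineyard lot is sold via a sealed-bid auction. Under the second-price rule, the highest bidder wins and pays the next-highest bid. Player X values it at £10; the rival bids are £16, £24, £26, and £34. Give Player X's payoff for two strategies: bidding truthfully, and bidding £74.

The highest competing bid is £34.
Bidding truthfully at £10: the top bid is £34 (a rival), so Player X loses. Payoff = £0.
Bidding £74: Player X has the top bid, wins, and pays the second-highest bid £34. Payoff = £10 − £34 = -£24.
This is the dominant-strategy logic: truthful bidding weakly beats any alternative.

Truthful: £0; alternative: -£24.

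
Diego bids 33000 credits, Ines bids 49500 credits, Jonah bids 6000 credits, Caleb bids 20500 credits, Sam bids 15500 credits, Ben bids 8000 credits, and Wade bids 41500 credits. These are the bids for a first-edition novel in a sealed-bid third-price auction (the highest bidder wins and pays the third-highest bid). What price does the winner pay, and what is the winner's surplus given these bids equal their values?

Ordered from highest: Ines 49500 credits > Wade 41500 credits > Diego 33000 credits > Caleb 20500 credits > Sam 15500 credits > Ben 8000 credits > Jonah 6000 credits.
Ines is the highest bidder, so Ines wins.
Under the third-price rule, the price is the third-highest bid: 33000 credits.
Surplus = 49500 credits − 33000 credits = 16500 credits.

The winner pays 33000 credits for a surplus of 16500 credits.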